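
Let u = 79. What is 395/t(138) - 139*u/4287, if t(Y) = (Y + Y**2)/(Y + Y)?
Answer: 1860371/595893 ≈ 3.1220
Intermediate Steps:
t(Y) = (Y + Y**2)/(2*Y) (t(Y) = (Y + Y**2)/((2*Y)) = (Y + Y**2)*(1/(2*Y)) = (Y + Y**2)/(2*Y))
395/t(138) - 139*u/4287 = 395/(1/2 + (1/2)*138) - 139*79/4287 = 395/(1/2 + 69) - 10981*1/4287 = 395/(139/2) - 10981/4287 = 395*(2/139) - 10981/4287 = 790/139 - 10981/4287 = 1860371/595893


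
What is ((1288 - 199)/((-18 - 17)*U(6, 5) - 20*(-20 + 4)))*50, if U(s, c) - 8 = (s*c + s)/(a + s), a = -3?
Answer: -5445/38 ≈ -143.29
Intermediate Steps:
U(s, c) = 8 + (s + c*s)/(-3 + s) (U(s, c) = 8 + (s*c + s)/(-3 + s) = 8 + (c*s + s)/(-3 + s) = 8 + (s + c*s)/(-3 + s))
((1288 - 199)/((-18 - 17)*U(6, 5) - 20*(-20 + 4)))*50 = ((1288 - 199)/((-18 - 17)*((-24 + 9*6 + 5*6)/(-3 + 6)) - 20*(-20 + 4)))*50 = (1089/(-35*(-24 + 54 + 30)/3 - 20*(-16)))*50 = (1089/(-35*60/3 + 320))*50 = (1089/(-35*20 + 320))*50 = (1089/(-700 + 320))*50 = (1089/(-380))*50 = (1089*(-1/380))*50 = -1089/380*50 = -5445/38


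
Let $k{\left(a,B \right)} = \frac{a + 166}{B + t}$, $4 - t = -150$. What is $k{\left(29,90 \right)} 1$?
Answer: $\frac{195}{244} \approx 0.79918$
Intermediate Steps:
$t = 154$ ($t = 4 - -150 = 4 + 150 = 154$)
$k{\left(a,B \right)} = \frac{166 + a}{154 + B}$ ($k{\left(a,B \right)} = \frac{a + 166}{B + 154} = \frac{166 + a}{154 + B}$)
$k{\left(29,90 \right)} 1 = \frac{166 + 29}{154 + 90} \cdot 1 = \frac{1}{244} \cdot 195 \cdot 1 = \frac{195}{244} \cdot 1 = \frac{195}{244}$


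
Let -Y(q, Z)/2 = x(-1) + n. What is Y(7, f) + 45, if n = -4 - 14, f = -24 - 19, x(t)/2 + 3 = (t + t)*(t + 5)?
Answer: 125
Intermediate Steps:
x(t) = -6 + 4*t*(5 + t) (x(t) = -6 + 2*((t + t)*(t + 5)) = -6 + 2*((2*t)*(5 + t)) = -6 + 2*(2*t*(5 + t)) = -6 + 4*t*(5 + t))
f = -43
n = -18
Y(q, Z) = 80 (Y(q, Z) = -2*((-6 + 4*(-1)² + 20*(-1)) - 18) = -2*((-6 + 4*1 - 20) - 18) = -2*((-6 + 4 - 20) - 18) = -2*(-22 - 18) = -2*(-40) = 80)
Y(7, f) + 45 = 80 + 45 = 125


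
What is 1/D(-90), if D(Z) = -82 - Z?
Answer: 1/8 ≈ 0.12500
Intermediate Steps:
1/D(-90) = 1/(-82 - 1*(-90)) = 1/(-82 + 90) = 1/8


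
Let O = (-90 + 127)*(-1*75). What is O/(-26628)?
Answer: 925/8876 ≈ 0.10421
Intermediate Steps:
O = -2775 (O = 37*(-75) = -2775)
O/(-26628) = -2775/(-26628) = -2775*(-1/26628) = 925/8876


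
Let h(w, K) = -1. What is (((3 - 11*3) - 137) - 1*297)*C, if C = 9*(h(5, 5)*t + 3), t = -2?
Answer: -20880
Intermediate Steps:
C = 45 (C = 9*(-1*(-2) + 3) = 9*(2 + 3) = 9*5 = 45)
(((3 - 11*3) - 137) - 1*297)*C = (((3 - 11*3) - 137) - 1*297)*45 = (((3 - 33) - 137) - 297)*45 = ((-30 - 137) - 297)*45 = (-167 - 297)*45 = -464*45 = -20880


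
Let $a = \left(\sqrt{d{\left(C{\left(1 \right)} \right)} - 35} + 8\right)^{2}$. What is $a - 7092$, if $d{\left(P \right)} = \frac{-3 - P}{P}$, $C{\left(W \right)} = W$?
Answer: $-7067 + 16 i \sqrt{39} \approx -7067.0 + 99.92 i$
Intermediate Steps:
$d{\left(P \right)} = \frac{-3 - P}{P}$
$a = \left(8 + i \sqrt{39}\right)^{2}$ ($a = \left(\sqrt{\frac{-3 - 1}{1} - 35} + 8\right)^{2} = \left(\sqrt{1 \left(-3 - 1\right) - 35} + 8\right)^{2} = \left(\sqrt{1 \left(-4\right) - 35} + 8\right)^{2} = \left(\sqrt{-4 - 35} + 8\right)^{2} = \left(\sqrt{-39} + 8\right)^{2} = \left(i \sqrt{39} + 8\right)^{2} = \left(8 + i \sqrt{39}\right)^{2} \approx 25.0 + 99.92 i$)
$a - 7092 = \left(8 + i \sqrt{39}\right)^{2} - 7092 = -7092 + \left(8 + i \sqrt{39}\right)^{2}$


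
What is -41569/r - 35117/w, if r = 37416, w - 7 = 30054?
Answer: -2563543381/1124762376 ≈ -2.2792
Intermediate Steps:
w = 30061 (w = 7 + 30054 = 30061)
-41569/r - 35117/w = -41569/37416 - 35117/30061 = -2563543381/1124762376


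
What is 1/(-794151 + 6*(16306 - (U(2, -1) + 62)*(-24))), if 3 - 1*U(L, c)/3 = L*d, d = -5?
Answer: -1/681771 ≈ -1.4668e-6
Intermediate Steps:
U(L, c) = 9 + 15*L (U(L, c) = 9 - 3*L*(-5) = 9 - (-15)*L = 9 + 15*L)
1/(-794151 + 6*(16306 - (U(2, -1) + 62)*(-24))) = 1/(-794151 + 6*(16306 - ((9 + 15*2) + 62)*(-24))) = 1/(-794151 + 6*(16306 - ((9 + 30) + 62)*(-24))) = 1/(-794151 + 6*(16306 - (39 + 62)*(-24))) = 1/(-794151 + 6*(16306 - 101*(-24))) = 1/(-794151 + 6*(16306 - 1*(-2424))) = 1/(-794151 + 6*(16306 + 2424)) = 1/(-794151 + 6*18730) = 1/(-794151 + 112380) = 1/(-681771) = -1/681771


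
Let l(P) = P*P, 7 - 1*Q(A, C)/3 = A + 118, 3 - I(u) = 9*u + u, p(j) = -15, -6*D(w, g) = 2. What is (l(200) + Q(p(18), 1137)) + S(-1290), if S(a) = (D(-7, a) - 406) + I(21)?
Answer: 117296/3 ≈ 39099.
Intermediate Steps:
D(w, g) = -⅓ (D(w, g) = -⅙*2 = -⅓)
I(u) = 3 - 10*u (I(u) = 3 - (9*u + u) = 3 - 10*u)
Q(A, C) = -333 - 3*A (Q(A, C) = 21 - 3*(A + 118) = 21 - 3*(118 + A) = 21 + (-354 - 3*A) = -333 - 3*A)
l(P) = P²
S(a) = -1840/3 (S(a) = (-⅓ - 406) + (3 - 10*21) = -1219/3 + (3 - 210) = -1219/3 - 207 = -1840/3)
(l(200) + Q(p(18), 1137)) + S(-1290) = (200² + (-333 - 3*(-15))) - 1840/3 = (40000 + (-333 + 45)) - 1840/3 = (40000 - 288) - 1840/3 = 39712 - 1840/3 = 117296/3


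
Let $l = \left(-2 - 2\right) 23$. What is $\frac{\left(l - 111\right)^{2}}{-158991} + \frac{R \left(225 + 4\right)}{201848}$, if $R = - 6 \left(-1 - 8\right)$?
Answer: $- \frac{453705109}{2292286812} \approx -0.19793$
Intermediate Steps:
$R = 54$ ($R = \left(-6\right) \left(-9\right) = 54$)
$l = -92$ ($l = \left(-2 - 2\right) 23 = \left(-4\right) 23 = -92$)
$\frac{\left(l - 111\right)^{2}}{-158991} + \frac{R \left(225 + 4\right)}{201848} = \frac{\left(-92 - 111\right)^{2}}{-158991} + \frac{54 \left(225 + 4\right)}{201848} = \left(-203\right)^{2} \left(- \frac{1}{158991}\right) + 54 \cdot 229 \cdot \frac{1}{201848} = 41209 \left(- \frac{1}{158991}\right) + 12366 \cdot \frac{1}{201848} = - \frac{5887}{22713} + \frac{6183}{100924} = - \frac{453705109}{2292286812}$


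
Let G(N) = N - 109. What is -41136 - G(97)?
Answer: -41124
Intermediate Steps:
G(N) = -109 + N
-41136 - G(97) = -41136 - (-109 + 97) = -41136 - 1*(-12) = -41136 + 12 = -41124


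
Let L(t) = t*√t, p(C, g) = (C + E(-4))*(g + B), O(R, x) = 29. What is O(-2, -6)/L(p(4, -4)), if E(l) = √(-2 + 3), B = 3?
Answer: 29*I*√5/25 ≈ 2.5938*I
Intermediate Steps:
E(l) = 1 (E(l) = √1 = 1)
p(C, g) = (1 + C)*(3 + g) (p(C, g) = (C + 1)*(g + 3) = (1 + C)*(3 + g))
L(t) = t^(3/2)
O(-2, -6)/L(p(4, -4)) = 29/((3 - 4 + 3*4 + 4*(-4))^(3/2)) = 29/((3 - 4 + 12 - 16)^(3/2)) = 29/((-5)^(3/2)) = 29/((-5*I*√5)) = 29*(I*√5/25) = 29*I*√5/25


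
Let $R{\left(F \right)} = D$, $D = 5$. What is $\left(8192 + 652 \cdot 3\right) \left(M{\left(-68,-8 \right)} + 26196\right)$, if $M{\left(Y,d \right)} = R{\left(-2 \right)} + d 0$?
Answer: $265887748$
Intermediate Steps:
$R{\left(F \right)} = 5$
$M{\left(Y,d \right)} = 5$ ($M{\left(Y,d \right)} = 5 + d 0 = 5 + 0 = 5$)
$\left(8192 + 652 \cdot 3\right) \left(M{\left(-68,-8 \right)} + 26196\right) = \left(8192 + 652 \cdot 3\right) \left(5 + 26196\right) = \left(8192 + 1956\right) 26201 = 10148 \cdot 26201 = 265887748$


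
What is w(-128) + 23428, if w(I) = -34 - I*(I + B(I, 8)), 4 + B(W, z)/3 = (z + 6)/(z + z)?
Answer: 5810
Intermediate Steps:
B(W, z) = -12 + 3*(6 + z)/(2*z) (B(W, z) = -12 + 3*((z + 6)/(z + z)) = -12 + 3*((6 + z)/((2*z))) = -12 + 3*((6 + z)*(1/(2*z))) = -12 + 3*((6 + z)/(2*z)) = -12 + 3*(6 + z)/(2*z))
w(I) = -34 - I*(-75/8 + I) (w(I) = -34 - I*(I + (-21/2 + 9/8)) = -34 - I*(I - 75/8) = -34 - I*(-75/8 + I))
w(-128) + 23428 = (-34 - 1*(-128)**2 + (75/8)*(-128)) + 23428 = (-34 - 1*16384 - 1200) + 23428 = (-34 - 16384 - 1200) + 23428 = -17618 + 23428 = 5810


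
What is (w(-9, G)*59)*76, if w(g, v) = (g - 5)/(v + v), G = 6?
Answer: -15694/3 ≈ -5231.3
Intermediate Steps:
w(g, v) = (-5 + g)/(2*v) (w(g, v) = (-5 + g)/((2*v)) = (-5 + g)*(1/(2*v)) = (-5 + g)/(2*v))
(w(-9, G)*59)*76 = (((1/2)*(-5 - 9)/6)*59)*76 = (((1/2)*(1/6)*(-14))*59)*76 = -7/6*59*76 = -413/6*76 = -15694/3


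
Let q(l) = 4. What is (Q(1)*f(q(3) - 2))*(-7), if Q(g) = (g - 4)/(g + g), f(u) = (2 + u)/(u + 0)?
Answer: 21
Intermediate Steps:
f(u) = (2 + u)/u
Q(g) = (-4 + g)/(2*g) (Q(g) = (-4 + g)/((2*g)) = (-4 + g)*(1/(2*g)) = (-4 + g)/(2*g))
(Q(1)*f(q(3) - 2))*(-7) = (((½)*(-4 + 1)/1)*((2 + (4 - 2))/(4 - 2)))*(-7) = (((½)*1*(-3))*((2 + 2)/2))*(-7) = -3*4/4*(-7) = -3/2*2*(-7) = -3*(-7) = 21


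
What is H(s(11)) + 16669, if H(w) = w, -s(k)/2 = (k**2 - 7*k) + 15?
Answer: 16551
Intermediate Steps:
s(k) = -30 - 2*k**2 + 14*k (s(k) = -2*((k**2 - 7*k) + 15) = -2*(15 + k**2 - 7*k) = -30 - 2*k**2 + 14*k)
H(s(11)) + 16669 = (-30 - 2*11**2 + 14*11) + 16669 = (-30 - 2*121 + 154) + 16669 = (-30 - 242 + 154) + 16669 = -118 + 16669 = 16551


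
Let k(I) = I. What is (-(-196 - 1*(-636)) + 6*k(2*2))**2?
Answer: 173056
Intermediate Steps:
(-(-196 - 1*(-636)) + 6*k(2*2))**2 = (-(-196 - 1*(-636)) + 6*(2*2))**2 = (-(-196 + 636) + 6*4)**2 = (-1*440 + 24)**2 = (-440 + 24)**2 = (-416)**2 = 173056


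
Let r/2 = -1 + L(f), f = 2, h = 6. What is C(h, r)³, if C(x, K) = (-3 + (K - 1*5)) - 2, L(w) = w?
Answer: -512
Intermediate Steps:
r = 2 (r = 2*(-1 + 2) = 2*1 = 2)
C(x, K) = -10 + K (C(x, K) = (-3 + (K - 5)) - 2 = (-3 + (-5 + K)) - 2 = (-8 + K) - 2 = -10 + K)
C(h, r)³ = (-10 + 2)³ = (-8)³ = -512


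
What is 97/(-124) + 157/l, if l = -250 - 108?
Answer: -27097/22196 ≈ -1.2208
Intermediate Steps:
l = -358
97/(-124) + 157/l = 97/(-124) + 157/(-358) = 97*(-1/124) + 157*(-1/358) = -97/124 - 157/358 = -27097/22196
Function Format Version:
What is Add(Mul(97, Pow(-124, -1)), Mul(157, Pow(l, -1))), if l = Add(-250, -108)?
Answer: Rational(-27097, 22196) ≈ -1.2208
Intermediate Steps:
l = -358
Add(Mul(97, Pow(-124, -1)), Mul(157, Pow(l, -1))) = Add(Mul(97, Pow(-124, -1)), Mul(157, Pow(-358, -1))) = Add(Mul(97, Rational(-1, 124)), Mul(157, Rational(-1, 358))) = Add(Rational(-97, 124), Rational(-157, 358)) = Rational(-27097, 22196)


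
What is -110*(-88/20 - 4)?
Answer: 924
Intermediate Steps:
-110*(-88/20 - 4) = -110*(-88*1/20 - 4) = -110*(-22/5 - 4) = -110*(-42/5) = 924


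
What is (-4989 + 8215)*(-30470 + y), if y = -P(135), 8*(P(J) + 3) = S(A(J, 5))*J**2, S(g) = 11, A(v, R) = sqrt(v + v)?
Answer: -716512343/4 ≈ -1.7913e+8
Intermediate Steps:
A(v, R) = sqrt(2)*sqrt(v) (A(v, R) = sqrt(2*v) = sqrt(2)*sqrt(v))
P(J) = -3 + 11*J**2/8 (P(J) = -3 + (11*J**2)/8 = -3 + 11*J**2/8)
y = -200451/8 (y = -(-3 + (11/8)*135**2) = -(-3 + (11/8)*18225) = -(-3 + 200475/8) = -1*200451/8 = -200451/8 ≈ -25056.)
(-4989 + 8215)*(-30470 + y) = (-4989 + 8215)*(-30470 - 200451/8) = 3226*(-444211/8) = -716512343/4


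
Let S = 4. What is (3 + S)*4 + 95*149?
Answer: 14183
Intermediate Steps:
(3 + S)*4 + 95*149 = (3 + 4)*4 + 95*149 = 7*4 + 14155 = 28 + 14155 = 14183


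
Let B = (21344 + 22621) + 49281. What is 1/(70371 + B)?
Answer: 1/163617 ≈ 6.1118e-6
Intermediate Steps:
B = 93246 (B = 43965 + 49281 = 93246)
1/(70371 + B) = 1/(70371 + 93246) = 1/163617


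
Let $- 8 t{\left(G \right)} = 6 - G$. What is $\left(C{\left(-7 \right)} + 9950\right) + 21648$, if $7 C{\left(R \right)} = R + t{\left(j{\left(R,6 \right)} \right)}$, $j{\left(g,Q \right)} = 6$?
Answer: $31597$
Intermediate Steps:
$t{\left(G \right)} = - \frac{3}{4} + \frac{G}{8}$ ($t{\left(G \right)} = - \frac{6 - G}{8} = - \frac{3}{4} + \frac{G}{8}$)
$C{\left(R \right)} = \frac{R}{7}$ ($C{\left(R \right)} = \frac{R + \left(- \frac{3}{4} + \frac{1}{8} \cdot 6\right)}{7} = \frac{R + \left(- \frac{3}{4} + \frac{3}{4}\right)}{7} = \frac{R + 0}{7} = \frac{R}{7}$)
$\left(C{\left(-7 \right)} + 9950\right) + 21648 = \left(\frac{1}{7} \left(-7\right) + 9950\right) + 21648 = \left(-1 + 9950\right) + 21648 = 9949 + 21648 = 31597$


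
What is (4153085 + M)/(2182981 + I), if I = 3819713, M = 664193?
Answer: 2408639/3001347 ≈ 0.80252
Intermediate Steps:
(4153085 + M)/(2182981 + I) = (4153085 + 664193)/(2182981 + 3819713) = 4817278/6002694 = 4817278*(1/6002694) = 2408639/3001347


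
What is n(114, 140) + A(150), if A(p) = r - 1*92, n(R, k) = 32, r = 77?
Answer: 17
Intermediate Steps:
A(p) = -15 (A(p) = 77 - 1*92 = 77 - 92 = -15)
n(114, 140) + A(150) = 32 - 15 = 17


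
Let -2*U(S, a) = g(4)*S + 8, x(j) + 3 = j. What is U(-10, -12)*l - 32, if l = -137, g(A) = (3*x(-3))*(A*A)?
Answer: 197796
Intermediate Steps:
x(j) = -3 + j
g(A) = -18*A**2 (g(A) = (3*(-3 - 3))*(A*A) = (3*(-6))*A**2 = -18*A**2)
U(S, a) = -4 + 144*S (U(S, a) = -((-18*4**2)*S + 8)/2 = -((-18*16)*S + 8)/2 = -(-288*S + 8)/2 = -(8 - 288*S)/2 = -4 + 144*S)
U(-10, -12)*l - 32 = (-4 + 144*(-10))*(-137) - 32 = (-4 - 1440)*(-137) - 32 = -1444*(-137) - 32 = 197828 - 32 = 197796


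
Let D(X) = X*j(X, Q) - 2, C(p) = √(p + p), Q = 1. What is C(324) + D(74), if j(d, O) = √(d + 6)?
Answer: -2 + 18*√2 + 296*√5 ≈ 685.33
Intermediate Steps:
C(p) = √2*√p (C(p) = √(2*p) = √2*√p)
j(d, O) = √(6 + d)
D(X) = -2 + X*√(6 + X) (D(X) = X*√(6 + X) - 2 = -2 + X*√(6 + X))
C(324) + D(74) = √2*√324 + (-2 + 74*√(6 + 74)) = √2*18 + (-2 + 74*√80) = 18*√2 + (-2 + 74*(4*√5)) = 18*√2 + (-2 + 296*√5) = -2 + 18*√2 + 296*√5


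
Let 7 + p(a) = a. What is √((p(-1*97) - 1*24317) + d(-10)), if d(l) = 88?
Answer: I*√24333 ≈ 155.99*I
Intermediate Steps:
p(a) = -7 + a
√((p(-1*97) - 1*24317) + d(-10)) = √(((-7 - 1*97) - 1*24317) + 88) = √(((-7 - 97) - 24317) + 88) = √((-104 - 24317) + 88) = √(-24421 + 88) = √(-24333) = I*√24333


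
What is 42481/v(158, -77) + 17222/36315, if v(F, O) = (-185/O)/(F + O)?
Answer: 384872303485/268731 ≈ 1.4322e+6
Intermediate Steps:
v(F, O) = -185/(O*(F + O))
42481/v(158, -77) + 17222/36315 = 42481/((-185/(-77*(158 - 77)))) + 17222/36315 = 42481/((-185*(-1/77)/81)) + 17222*(1/36315) = 42481/((-185*(-1/77)*1/81)) + 17222/36315 = 42481/(185/6237) + 17222/36315 = 42481*(6237/185) + 17222/36315 = 264953997/185 + 17222/36315 = 384872303485/268731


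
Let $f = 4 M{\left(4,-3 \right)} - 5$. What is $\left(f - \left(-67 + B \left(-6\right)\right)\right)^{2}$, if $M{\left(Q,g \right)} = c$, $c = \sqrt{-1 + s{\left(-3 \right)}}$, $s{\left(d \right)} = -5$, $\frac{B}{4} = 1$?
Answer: $7300 + 688 i \sqrt{6} \approx 7300.0 + 1685.2 i$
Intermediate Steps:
$B = 4$ ($B = 4 \cdot 1 = 4$)
$c = i \sqrt{6}$ ($c = \sqrt{-1 - 5} = \sqrt{-6} = i \sqrt{6} \approx 2.4495 i$)
$M{\left(Q,g \right)} = i \sqrt{6}$
$f = -5 + 4 i \sqrt{6}$ ($f = 4 i \sqrt{6} - 5 = -5 + 4 i \sqrt{6} \approx -5.0 + 9.798 i$)
$\left(f - \left(-67 + B \left(-6\right)\right)\right)^{2} = \left(\left(-5 + 4 i \sqrt{6}\right) + \left(67 - 4 \left(-6\right)\right)\right)^{2} = \left(\left(-5 + 4 i \sqrt{6}\right) + \left(67 - -24\right)\right)^{2} = \left(\left(-5 + 4 i \sqrt{6}\right) + \left(67 + 24\right)\right)^{2} = \left(\left(-5 + 4 i \sqrt{6}\right) + 91\right)^{2} = \left(86 + 4 i \sqrt{6}\right)^{2}$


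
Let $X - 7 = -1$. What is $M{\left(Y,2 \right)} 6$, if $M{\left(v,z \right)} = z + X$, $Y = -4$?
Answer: $48$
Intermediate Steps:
$X = 6$ ($X = 7 - 1 = 6$)
$M{\left(v,z \right)} = 6 + z$ ($M{\left(v,z \right)} = z + 6 = 6 + z$)
$M{\left(Y,2 \right)} 6 = \left(6 + 2\right) 6 = 8 \cdot 6 = 48$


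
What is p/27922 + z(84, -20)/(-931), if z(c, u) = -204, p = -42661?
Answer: -34021303/25995382 ≈ -1.3087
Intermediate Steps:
p/27922 + z(84, -20)/(-931) = -42661/27922 - 204/(-931) = -42661*1/27922 - 204*(-1/931) = -42661/27922 + 204/931 = -34021303/25995382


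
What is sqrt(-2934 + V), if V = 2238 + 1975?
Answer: sqrt(1279) ≈ 35.763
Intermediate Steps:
V = 4213
sqrt(-2934 + V) = sqrt(-2934 + 4213) = sqrt(1279)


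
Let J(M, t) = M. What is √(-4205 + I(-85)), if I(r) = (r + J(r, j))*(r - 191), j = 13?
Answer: √42715 ≈ 206.68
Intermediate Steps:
I(r) = 2*r*(-191 + r) (I(r) = (r + r)*(r - 191) = (2*r)*(-191 + r) = 2*r*(-191 + r))
√(-4205 + I(-85)) = √(-4205 + 2*(-85)*(-191 - 85)) = √(-4205 + 2*(-85)*(-276)) = √(-4205 + 46920) = √42715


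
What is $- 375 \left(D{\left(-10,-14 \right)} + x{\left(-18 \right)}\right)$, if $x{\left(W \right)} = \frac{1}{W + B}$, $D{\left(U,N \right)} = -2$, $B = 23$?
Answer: $675$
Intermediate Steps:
$x{\left(W \right)} = \frac{1}{23 + W}$ ($x{\left(W \right)} = \frac{1}{W + 23} = \frac{1}{23 + W}$)
$- 375 \left(D{\left(-10,-14 \right)} + x{\left(-18 \right)}\right) = - 375 \left(-2 + \frac{1}{23 - 18}\right) = - 375 \left(-2 + \frac{1}{5}\right) = \left(-375\right) \left(- \frac{9}{5}\right) = 675$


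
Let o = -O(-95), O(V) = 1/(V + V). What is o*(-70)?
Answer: -7/19 ≈ -0.36842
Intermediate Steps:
O(V) = 1/(2*V)
o = 1/190 (o = -1/(2*(-95)) = -(-1)/(2*95) = -1*(-1/190) = 1/190 ≈ 0.0052632)
o*(-70) = (1/190)*(-70) = -7/19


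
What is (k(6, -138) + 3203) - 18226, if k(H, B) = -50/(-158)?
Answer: -1186792/79 ≈ -15023.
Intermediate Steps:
k(H, B) = 25/79 (k(H, B) = -50*(-1/158) = 25/79)
(k(6, -138) + 3203) - 18226 = (25/79 + 3203) - 18226 = 253062/79 - 18226 = -1186792/79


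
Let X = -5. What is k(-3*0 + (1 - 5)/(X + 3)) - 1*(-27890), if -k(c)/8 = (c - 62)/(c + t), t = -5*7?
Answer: 306630/11 ≈ 27875.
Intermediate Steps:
t = -35
k(c) = -8*(-62 + c)/(-35 + c) (k(c) = -8*(c - 62)/(c - 35) = -8*(-62 + c)/(-35 + c))
k(-3*0 + (1 - 5)/(X + 3)) - 1*(-27890) = 8*(62 - (-3*0 + (1 - 5)/(-5 + 3)))/(-35 + (-3*0 + (1 - 5)/(-5 + 3))) - 1*(-27890) = 8*(62 - (0 - 4/(-2)))/(-35 + (0 - 4/(-2))) + 27890 = 8*(62 - (0 - 4*(-½)))/(-35 + (0 - 4*(-½))) + 27890 = 8*(62 - (0 + 2))/(-35 + (0 + 2)) + 27890 = 8*(62 - 1*2)/(-35 + 2) + 27890 = 8*(62 - 2)/(-33) + 27890 = 8*(-1/33)*60 + 27890 = -160/11 + 27890 = 306630/11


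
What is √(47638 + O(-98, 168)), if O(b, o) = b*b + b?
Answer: 2*√14286 ≈ 239.05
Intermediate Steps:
O(b, o) = b + b² (O(b, o) = b² + b = b + b²)
√(47638 + O(-98, 168)) = √(47638 - 98*(1 - 98)) = √(47638 - 98*(-97)) = √(47638 + 9506) = √57144 = 2*√14286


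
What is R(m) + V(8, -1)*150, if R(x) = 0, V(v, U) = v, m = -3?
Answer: 1200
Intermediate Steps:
R(m) + V(8, -1)*150 = 0 + 8*150 = 0 + 1200 = 1200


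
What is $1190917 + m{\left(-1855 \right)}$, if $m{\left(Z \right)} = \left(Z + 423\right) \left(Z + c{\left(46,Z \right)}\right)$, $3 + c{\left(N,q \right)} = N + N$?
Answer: $3719829$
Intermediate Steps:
$c{\left(N,q \right)} = -3 + 2 N$ ($c{\left(N,q \right)} = -3 + \left(N + N\right) = -3 + 2 N$)
$m{\left(Z \right)} = \left(89 + Z\right) \left(423 + Z\right)$ ($m{\left(Z \right)} = \left(Z + 423\right) \left(Z + \left(-3 + 2 \cdot 46\right)\right) = \left(423 + Z\right) \left(Z + \left(-3 + 92\right)\right) = \left(423 + Z\right) \left(Z + 89\right) = \left(423 + Z\right) \left(89 + Z\right) = \left(89 + Z\right) \left(423 + Z\right)$)
$1190917 + m{\left(-1855 \right)} = 1190917 + \left(37647 + \left(-1855\right)^{2} + 512 \left(-1855\right)\right) = 1190917 + \left(37647 + 3441025 - 949760\right) = 1190917 + 2528912 = 3719829$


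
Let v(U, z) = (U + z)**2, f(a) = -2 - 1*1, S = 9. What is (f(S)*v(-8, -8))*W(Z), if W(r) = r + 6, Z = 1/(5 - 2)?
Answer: -4864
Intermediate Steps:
f(a) = -3 (f(a) = -2 - 1 = -3)
Z = 1/3 ≈ 0.33333
W(r) = 6 + r
(f(S)*v(-8, -8))*W(Z) = (-3*(-8 - 8)**2)*(6 + 1/3) = -3*(-16)**2*(19/3) = -3*256*(19/3) = -768*19/3 = -4864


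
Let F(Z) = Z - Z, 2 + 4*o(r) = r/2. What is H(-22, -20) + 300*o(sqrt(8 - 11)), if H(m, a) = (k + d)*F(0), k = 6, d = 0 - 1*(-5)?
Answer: -150 + 75*I*sqrt(3)/2 ≈ -150.0 + 64.952*I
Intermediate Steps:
o(r) = -1/2 + r/8 (o(r) = -1/2 + (r/2)/4 = -1/2 + r/8)
d = 5 (d = 0 + 5 = 5)
F(Z) = 0
H(m, a) = 0 (H(m, a) = (6 + 5)*0 = 11*0 = 0)
H(-22, -20) + 300*o(sqrt(8 - 11)) = 0 + 300*(-1/2 + sqrt(8 - 11)/8) = 0 + 300*(-1/2 + sqrt(-3)/8) = 0 + 300*(-1/2 + (I*sqrt(3))/8) = 0 + 300*(-1/2 + I*sqrt(3)/8) = 0 + (-150 + 75*I*sqrt(3)/2) = -150 + 75*I*sqrt(3)/2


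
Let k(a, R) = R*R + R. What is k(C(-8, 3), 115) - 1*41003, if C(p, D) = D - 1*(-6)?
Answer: -27663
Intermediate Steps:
C(p, D) = 6 + D (C(p, D) = D + 6 = 6 + D)
k(a, R) = R + R² (k(a, R) = R² + R = R + R²)
k(C(-8, 3), 115) - 1*41003 = 115*(1 + 115) - 1*41003 = 115*116 - 41003 = 13340 - 41003 = -27663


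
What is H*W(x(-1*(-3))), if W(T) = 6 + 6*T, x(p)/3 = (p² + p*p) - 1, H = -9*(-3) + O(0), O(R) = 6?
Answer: 10296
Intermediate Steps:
H = 33 (H = -9*(-3) + 6 = 27 + 6 = 33)
x(p) = -3 + 6*p² (x(p) = 3*((p² + p*p) - 1) = 3*((p² + p²) - 1) = 3*(2*p² - 1) = 3*(-1 + 2*p²) = -3 + 6*p²)
H*W(x(-1*(-3))) = 33*(6 + 6*(-3 + 6*(-1*(-3))²)) = 33*(6 + 6*(-3 + 6*3²)) = 33*(6 + 6*(-3 + 6*9)) = 33*(6 + 6*(-3 + 54)) = 33*(6 + 6*51) = 33*(6 + 306) = 33*312 = 10296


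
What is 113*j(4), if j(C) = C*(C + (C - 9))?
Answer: -452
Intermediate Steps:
j(C) = C*(-9 + 2*C) (j(C) = C*(C + (-9 + C)) = C*(-9 + 2*C))
113*j(4) = 113*(4*(-9 + 2*4)) = 113*(4*(-9 + 8)) = 113*(4*(-1)) = 113*(-4) = -452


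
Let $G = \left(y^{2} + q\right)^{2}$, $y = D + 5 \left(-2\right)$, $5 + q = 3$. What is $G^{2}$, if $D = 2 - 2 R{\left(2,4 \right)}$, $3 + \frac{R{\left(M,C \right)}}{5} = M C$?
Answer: $127758803665936$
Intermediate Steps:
$q = -2$ ($q = -5 + 3 = -2$)
$R{\left(M,C \right)} = -15 + 5 C M$ ($R{\left(M,C \right)} = -15 + 5 M C = -15 + 5 C M$)
$D = -48$ ($D = 2 - 2 \left(-15 + 5 \cdot 4 \cdot 2\right) = 2 - 2 \left(-15 + 40\right) = 2 - 50 = -48$)
$y = -58$ ($y = -48 + 5 \left(-2\right) = -48 - 10 = -58$)
$G = 11303044$ ($G = \left(\left(-58\right)^{2} - 2\right)^{2} = \left(3364 - 2\right)^{2} = 3362^{2} = 11303044$)
$G^{2} = 11303044^{2} = 127758803665936$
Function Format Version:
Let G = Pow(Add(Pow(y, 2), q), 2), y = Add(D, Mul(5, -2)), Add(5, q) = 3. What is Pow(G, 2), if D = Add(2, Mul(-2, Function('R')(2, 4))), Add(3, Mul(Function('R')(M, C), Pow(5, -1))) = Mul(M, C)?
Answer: 127758803665936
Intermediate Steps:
q = -2 (q = Add(-5, 3) = -2)
Function('R')(M, C) = Add(-15, Mul(5, C, M)) (Function('R')(M, C) = Add(-15, Mul(5, Mul(M, C))) = Add(-15, Mul(5, Mul(C, M))) = Add(-15, Mul(5, C, M)))
D = -48 (D = Add(2, Mul(-2, Add(-15, Mul(5, 4, 2)))) = Add(2, Mul(-2, Add(-15, 40))) = Add(2, Mul(-2, 25)) = Add(2, -50) = -48)
y = -58 (y = Add(-48, Mul(5, -2)) = Add(-48, -10) = -58)
G = 11303044 (G = Pow(Add(Pow(-58, 2), -2), 2) = Pow(Add(3364, -2), 2) = Pow(3362, 2) = 11303044)
Pow(G, 2) = Pow(11303044, 2) = 127758803665936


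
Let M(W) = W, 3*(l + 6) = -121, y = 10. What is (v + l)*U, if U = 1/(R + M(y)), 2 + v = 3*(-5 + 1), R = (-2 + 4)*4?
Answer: -181/54 ≈ -3.3519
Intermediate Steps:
l = -139/3 (l = -6 + (1/3)*(-121) = -6 - 121/3 = -139/3 ≈ -46.333)
R = 8 (R = 2*4 = 8)
v = -14 (v = -2 + 3*(-5 + 1) = -2 + 3*(-4) = -2 - 12 = -14)
U = 1/18 (U = 1/(8 + 10) = 1/18 ≈ 0.055556)
(v + l)*U = (-14 - 139/3)*(1/18) = -181/3*1/18 = -181/54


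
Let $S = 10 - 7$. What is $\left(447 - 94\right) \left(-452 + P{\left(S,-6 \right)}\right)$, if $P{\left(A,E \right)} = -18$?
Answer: $-165910$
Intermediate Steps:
$S = 3$
$\left(447 - 94\right) \left(-452 + P{\left(S,-6 \right)}\right) = \left(447 - 94\right) \left(-452 - 18\right) = 353 \left(-470\right) = -165910$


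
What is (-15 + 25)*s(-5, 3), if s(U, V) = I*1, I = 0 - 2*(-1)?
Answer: 20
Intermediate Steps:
I = 2 (I = 0 + 2 = 2)
s(U, V) = 2 (s(U, V) = 2*1 = 2)
(-15 + 25)*s(-5, 3) = (-15 + 25)*2 = 10*2 = 20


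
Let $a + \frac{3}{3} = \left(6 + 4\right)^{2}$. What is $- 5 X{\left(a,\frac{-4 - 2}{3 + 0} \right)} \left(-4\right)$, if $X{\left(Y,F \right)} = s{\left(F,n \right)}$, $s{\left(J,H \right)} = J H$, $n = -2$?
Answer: $80$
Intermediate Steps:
$s{\left(J,H \right)} = H J$
$a = 99$ ($a = -1 + \left(6 + 4\right)^{2} = -1 + 10^{2} = -1 + 100 = 99$)
$X{\left(Y,F \right)} = - 2 F$
$- 5 X{\left(a,\frac{-4 - 2}{3 + 0} \right)} \left(-4\right) = - 5 \left(- 2 \frac{-4 - 2}{3 + 0}\right) \left(-4\right) = - 5 \left(- 2 \left(- \frac{6}{3}\right)\right) \left(-4\right) = - 5 \left(- 2 \left(\left(-6\right) \frac{1}{3}\right)\right) \left(-4\right) = - 5 \left(\left(-2\right) \left(-2\right)\right) \left(-4\right) = \left(-5\right) 4 \left(-4\right) = \left(-20\right) \left(-4\right) = 80$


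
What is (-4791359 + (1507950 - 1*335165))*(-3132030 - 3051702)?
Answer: 22376291838168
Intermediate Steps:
(-4791359 + (1507950 - 1*335165))*(-3132030 - 3051702) = (-4791359 + (1507950 - 335165))*(-6183732) = (-4791359 + 1172785)*(-6183732) = -3618574*(-6183732) = 22376291838168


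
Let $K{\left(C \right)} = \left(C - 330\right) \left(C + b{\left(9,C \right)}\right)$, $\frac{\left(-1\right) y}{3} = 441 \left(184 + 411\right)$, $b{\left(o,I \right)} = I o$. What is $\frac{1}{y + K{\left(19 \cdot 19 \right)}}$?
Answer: $- \frac{1}{675275} \approx -1.4809 \cdot 10^{-6}$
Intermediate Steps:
$y = -787185$ ($y = - 3 \cdot 441 \left(184 + 411\right) = - 3 \cdot 441 \cdot 595 = \left(-3\right) 262395 = -787185$)
$K{\left(C \right)} = 10 C \left(-330 + C\right)$ ($K{\left(C \right)} = \left(C - 330\right) \left(C + C 9\right) = \left(-330 + C\right) \left(C + 9 C\right) = \left(-330 + C\right) 10 C = 10 C \left(-330 + C\right)$)
$\frac{1}{y + K{\left(19 \cdot 19 \right)}} = \frac{1}{-787185 + 10 \cdot 19 \cdot 19 \left(-330 + 19 \cdot 19\right)} = \frac{1}{-787185 + 10 \cdot 361 \left(-330 + 361\right)} = \frac{1}{-787185 + 10 \cdot 361 \cdot 31} = \frac{1}{-787185 + 111910} = \frac{1}{-675275} = - \frac{1}{675275}$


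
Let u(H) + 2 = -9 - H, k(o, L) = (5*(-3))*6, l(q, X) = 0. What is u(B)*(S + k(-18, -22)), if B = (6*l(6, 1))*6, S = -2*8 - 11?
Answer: 1287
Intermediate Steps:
k(o, L) = -90 (k(o, L) = -15*6 = -90)
S = -27 (S = -16 - 11 = -27)
B = 0 (B = (6*0)*6 = 0*6 = 0)
u(H) = -11 - H (u(H) = -2 + (-9 - H) = -11 - H)
u(B)*(S + k(-18, -22)) = (-11 - 1*0)*(-27 - 90) = (-11 + 0)*(-117) = -11*(-117) = 1287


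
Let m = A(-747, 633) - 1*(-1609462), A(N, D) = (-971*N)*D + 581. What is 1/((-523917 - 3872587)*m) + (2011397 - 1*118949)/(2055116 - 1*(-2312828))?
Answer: 68455319597352669649/158001172292892248544 ≈ 0.43326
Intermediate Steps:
A(N, D) = 581 - 971*D*N (A(N, D) = -971*D*N + 581 = 581 - 971*D*N)
m = 460748364 (m = (581 - 971*633*(-747)) - 1*(-1609462) = (581 + 459138321) + 1609462 = 459138902 + 1609462 = 460748364)
1/((-523917 - 3872587)*m) + (2011397 - 1*118949)/(2055116 - 1*(-2312828)) = 1/(-523917 - 3872587*460748364) + (2011397 - 1*118949)/(2055116 - 1*(-2312828)) = (1/460748364)/(-4396504) + (2011397 - 118949)/(2055116 + 2312828) = -1/4396504*1/460748364 + 1892448/4367944 = -1/2025682025319456 + 1892448*(1/4367944) = -1/2025682025319456 + 236556/545993 = 68455319597352669649/158001172292892248544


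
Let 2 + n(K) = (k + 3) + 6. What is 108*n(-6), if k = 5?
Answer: 1296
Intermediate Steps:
n(K) = 12 (n(K) = -2 + ((5 + 3) + 6) = -2 + (8 + 6) = -2 + 14 = 12)
108*n(-6) = 108*12 = 1296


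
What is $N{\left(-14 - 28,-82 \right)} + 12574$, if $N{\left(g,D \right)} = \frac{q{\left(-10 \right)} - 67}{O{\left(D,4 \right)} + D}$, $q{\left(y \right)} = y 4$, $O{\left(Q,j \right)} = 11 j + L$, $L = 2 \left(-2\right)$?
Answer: $\frac{528215}{42} \approx 12577.0$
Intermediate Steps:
$L = -4$
$O{\left(Q,j \right)} = -4 + 11 j$ ($O{\left(Q,j \right)} = 11 j - 4 = -4 + 11 j$)
$q{\left(y \right)} = 4 y$
$N{\left(g,D \right)} = - \frac{107}{40 + D}$ ($N{\left(g,D \right)} = \frac{4 \left(-10\right) - 67}{\left(-4 + 11 \cdot 4\right) + D} = \frac{-40 - 67}{\left(-4 + 44\right) + D} = - \frac{107}{40 + D}$)
$N{\left(-14 - 28,-82 \right)} + 12574 = - \frac{107}{40 - 82} + 12574 = - \frac{107}{-42} + 12574 = \left(-107\right) \left(- \frac{1}{42}\right) + 12574 = \frac{107}{42} + 12574 = \frac{528215}{42}$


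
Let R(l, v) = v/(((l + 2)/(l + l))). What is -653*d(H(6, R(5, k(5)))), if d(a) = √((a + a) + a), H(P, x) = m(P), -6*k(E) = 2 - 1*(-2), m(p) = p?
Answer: -1959*√2 ≈ -2770.4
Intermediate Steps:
k(E) = -⅔ (k(E) = -(2 - 1*(-2))/6 = -(2 + 2)/6 = -⅙*4 = -⅔)
R(l, v) = 2*l*v/(2 + l) (R(l, v) = v/(((2 + l)/((2*l)))) = v/(((2 + l)*(1/(2*l)))) = v/(((2 + l)/(2*l))) = v*(2*l/(2 + l)) = 2*l*v/(2 + l))
H(P, x) = P
d(a) = √3*√a (d(a) = √(2*a + a) = √(3*a) = √3*√a)
-653*d(H(6, R(5, k(5)))) = -653*√3*√6 = -1959*√2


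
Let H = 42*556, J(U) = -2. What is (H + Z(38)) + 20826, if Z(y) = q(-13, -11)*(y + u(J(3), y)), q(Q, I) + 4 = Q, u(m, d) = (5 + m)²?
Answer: 43379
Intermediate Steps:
H = 23352
q(Q, I) = -4 + Q
Z(y) = -153 - 17*y (Z(y) = (-4 - 13)*(y + (5 - 2)²) = -17*(y + 3²) = -17*(y + 9) = -17*(9 + y) = -153 - 17*y)
(H + Z(38)) + 20826 = (23352 + (-153 - 17*38)) + 20826 = (23352 + (-153 - 646)) + 20826 = (23352 - 799) + 20826 = 22553 + 20826 = 43379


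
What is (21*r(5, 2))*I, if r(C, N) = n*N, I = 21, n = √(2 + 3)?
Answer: 882*√5 ≈ 1972.2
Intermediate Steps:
n = √5 ≈ 2.2361
r(C, N) = N*√5 (r(C, N) = √5*N = N*√5)
(21*r(5, 2))*I = (21*(2*√5))*21 = (42*√5)*21 = 882*√5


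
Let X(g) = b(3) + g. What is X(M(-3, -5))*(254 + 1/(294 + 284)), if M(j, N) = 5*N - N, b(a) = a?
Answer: -146813/34 ≈ -4318.0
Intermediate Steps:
M(j, N) = 4*N
X(g) = 3 + g
X(M(-3, -5))*(254 + 1/(294 + 284)) = (3 + 4*(-5))*(254 + 1/(294 + 284)) = (3 - 20)*(254 + 1/578) = -17*(254 + 1/578) = -17*146813/578 = -146813/34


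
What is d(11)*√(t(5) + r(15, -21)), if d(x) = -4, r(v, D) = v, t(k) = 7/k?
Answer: -4*√410/5 ≈ -16.199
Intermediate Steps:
d(11)*√(t(5) + r(15, -21)) = -4*√(7/5 + 15) = -4*√410/5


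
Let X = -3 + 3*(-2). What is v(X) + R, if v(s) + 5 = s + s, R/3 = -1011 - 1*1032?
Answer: -6152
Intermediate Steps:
X = -9 (X = -3 - 6 = -9)
R = -6129 (R = 3*(-1011 - 1*1032) = 3*(-1011 - 1032) = 3*(-2043) = -6129)
v(s) = -5 + 2*s (v(s) = -5 + (s + s) = -5 + 2*s)
v(X) + R = (-5 + 2*(-9)) - 6129 = (-5 - 18) - 6129 = -23 - 6129 = -6152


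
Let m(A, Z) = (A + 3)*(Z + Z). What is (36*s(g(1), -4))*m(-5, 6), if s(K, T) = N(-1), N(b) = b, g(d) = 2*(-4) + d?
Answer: 864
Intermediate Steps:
g(d) = -8 + d
s(K, T) = -1
m(A, Z) = 2*Z*(3 + A) (m(A, Z) = (3 + A)*(2*Z) = 2*Z*(3 + A))
(36*s(g(1), -4))*m(-5, 6) = (36*(-1))*(2*6*(3 - 5)) = -72*6*(-2) = -36*(-24) = 864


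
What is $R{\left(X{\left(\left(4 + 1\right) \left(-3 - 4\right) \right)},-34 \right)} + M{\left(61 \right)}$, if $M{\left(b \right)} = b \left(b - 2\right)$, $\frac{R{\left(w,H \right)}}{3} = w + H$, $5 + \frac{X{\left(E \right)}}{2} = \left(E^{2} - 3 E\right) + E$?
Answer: $11237$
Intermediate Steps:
$X{\left(E \right)} = -10 - 4 E + 2 E^{2}$ ($X{\left(E \right)} = -10 + 2 \left(\left(E^{2} - 3 E\right) + E\right) = -10 + 2 \left(E^{2} - 2 E\right) = -10 + \left(- 4 E + 2 E^{2}\right) = -10 - 4 E + 2 E^{2}$)
$R{\left(w,H \right)} = 3 H + 3 w$ ($R{\left(w,H \right)} = 3 \left(w + H\right) = 3 \left(H + w\right) = 3 H + 3 w$)
$M{\left(b \right)} = b \left(-2 + b\right)$
$R{\left(X{\left(\left(4 + 1\right) \left(-3 - 4\right) \right)},-34 \right)} + M{\left(61 \right)} = \left(3 \left(-34\right) + 3 \left(-10 - 4 \left(4 + 1\right) \left(-3 - 4\right) + 2 \left(\left(4 + 1\right) \left(-3 - 4\right)\right)^{2}\right)\right) + 61 \left(-2 + 61\right) = \left(-102 + 3 \left(-10 - 4 \cdot 5 \left(-7\right) + 2 \left(5 \left(-7\right)\right)^{2}\right)\right) + 61 \cdot 59 = \left(-102 + 3 \left(-10 - -140 + 2 \left(-35\right)^{2}\right)\right) + 3599 = \left(-102 + 3 \left(-10 + 140 + 2 \cdot 1225\right)\right) + 3599 = \left(-102 + 3 \left(-10 + 140 + 2450\right)\right) + 3599 = \left(-102 + 3 \cdot 2580\right) + 3599 = \left(-102 + 7740\right) + 3599 = 7638 + 3599 = 11237$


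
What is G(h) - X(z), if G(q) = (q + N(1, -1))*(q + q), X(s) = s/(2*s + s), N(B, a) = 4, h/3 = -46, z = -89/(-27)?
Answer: 110951/3 ≈ 36984.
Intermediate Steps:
z = 89/27 (z = -89*(-1/27) = 89/27 ≈ 3.2963)
h = -138 (h = 3*(-46) = -138)
X(s) = 1/3 (X(s) = s/((3*s)) = s*(1/(3*s)) = 1/3)
G(q) = 2*q*(4 + q) (G(q) = (q + 4)*(q + q) = (4 + q)*(2*q) = 2*q*(4 + q))
G(h) - X(z) = 2*(-138)*(4 - 138) - 1*1/3 = 2*(-138)*(-134) - 1/3 = 36984 - 1/3 = 110951/3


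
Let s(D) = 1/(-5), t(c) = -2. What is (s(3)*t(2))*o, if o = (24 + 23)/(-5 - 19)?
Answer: -47/60 ≈ -0.78333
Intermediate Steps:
s(D) = -1/5
o = -47/24 (o = 47/(-24) = 47*(-1/24) = -47/24 ≈ -1.9583)
(s(3)*t(2))*o = -1/5*(-2)*(-47/24) = (2/5)*(-47/24) = -47/60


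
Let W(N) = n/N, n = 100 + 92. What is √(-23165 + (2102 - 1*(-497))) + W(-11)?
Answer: -192/11 + I*√20566 ≈ -17.455 + 143.41*I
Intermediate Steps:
n = 192
W(N) = 192/N
√(-23165 + (2102 - 1*(-497))) + W(-11) = √(-23165 + (2102 - 1*(-497))) + 192/(-11) = √(-23165 + (2102 + 497)) + 192*(-1/11) = √(-23165 + 2599) - 192/11 = √(-20566) - 192/11 = I*√20566 - 192/11 = -192/11 + I*√20566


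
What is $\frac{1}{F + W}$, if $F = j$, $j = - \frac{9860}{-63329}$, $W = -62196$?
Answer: $- \frac{63329}{3938800624} \approx -1.6078 \cdot 10^{-5}$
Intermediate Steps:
$j = \frac{9860}{63329}$ ($j = \left(-9860\right) \left(- \frac{1}{63329}\right) = \frac{9860}{63329} \approx 0.15569$)
$F = \frac{9860}{63329} \approx 0.15569$
$\frac{1}{F + W} = \frac{1}{\frac{9860}{63329} - 62196} = \frac{1}{- \frac{3938800624}{63329}} = - \frac{63329}{3938800624}$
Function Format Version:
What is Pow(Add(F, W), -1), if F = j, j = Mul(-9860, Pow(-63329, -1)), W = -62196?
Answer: Rational(-63329, 3938800624) ≈ -1.6078e-5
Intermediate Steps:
j = Rational(9860, 63329) (j = Mul(-9860, Rational(-1, 63329)) = Rational(9860, 63329) ≈ 0.15569)
F = Rational(9860, 63329) ≈ 0.15569
Pow(Add(F, W), -1) = Pow(Add(Rational(9860, 63329), -62196), -1) = Pow(Rational(-3938800624, 63329), -1) = Rational(-63329, 3938800624)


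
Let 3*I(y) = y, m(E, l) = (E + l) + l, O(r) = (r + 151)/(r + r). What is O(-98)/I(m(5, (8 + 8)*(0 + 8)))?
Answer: -53/17052 ≈ -0.0031081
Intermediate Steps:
O(r) = (151 + r)/(2*r) (O(r) = (151 + r)/((2*r)) = (151 + r)*(1/(2*r)) = (151 + r)/(2*r))
m(E, l) = E + 2*l
I(y) = y/3
O(-98)/I(m(5, (8 + 8)*(0 + 8))) = ((½)*(151 - 98)/(-98))/(((5 + 2*((8 + 8)*(0 + 8)))/3)) = ((½)*(-1/98)*53)/(((5 + 2*(16*8))/3)) = -53*3/(5 + 2*128)/196 = -53*3/(5 + 256)/196 = -53/(196*((⅓)*261)) = -53/196/87 = -53/196*1/87 = -53/17052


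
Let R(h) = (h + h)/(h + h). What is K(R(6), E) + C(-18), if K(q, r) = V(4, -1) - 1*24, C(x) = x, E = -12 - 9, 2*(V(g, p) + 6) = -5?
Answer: -101/2 ≈ -50.500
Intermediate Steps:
V(g, p) = -17/2 (V(g, p) = -6 + (1/2)*(-5) = -6 - 5/2 = -17/2)
E = -21
R(h) = 1 (R(h) = (2*h)/((2*h)) = (2*h)*(1/(2*h)) = 1)
K(q, r) = -65/2 (K(q, r) = -17/2 - 1*24 = -17/2 - 24 = -65/2)
K(R(6), E) + C(-18) = -65/2 - 18 = -101/2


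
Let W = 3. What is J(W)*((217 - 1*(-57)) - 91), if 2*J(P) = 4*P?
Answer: 1098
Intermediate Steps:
J(P) = 2*P (J(P) = (4*P)/2 = 2*P)
J(W)*((217 - 1*(-57)) - 91) = (2*3)*((217 - 1*(-57)) - 91) = 6*((217 + 57) - 91) = 6*(274 - 91) = 6*183 = 1098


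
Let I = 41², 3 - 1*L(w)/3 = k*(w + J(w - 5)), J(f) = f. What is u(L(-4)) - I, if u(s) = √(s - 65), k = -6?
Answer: -1681 + I*√290 ≈ -1681.0 + 17.029*I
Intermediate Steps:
L(w) = -81 + 36*w (L(w) = 9 - (-18)*(w + (w - 5)) = 9 - (-18)*(w + (-5 + w)) = 9 - (-18)*(-5 + 2*w) = 9 - 3*(30 - 12*w) = 9 + (-90 + 36*w) = -81 + 36*w)
u(s) = √(-65 + s)
I = 1681
u(L(-4)) - I = √(-65 + (-81 + 36*(-4))) - 1*1681 = √(-65 + (-81 - 144)) - 1681 = √(-65 - 225) - 1681 = √(-290) - 1681 = I*√290 - 1681 = -1681 + I*√290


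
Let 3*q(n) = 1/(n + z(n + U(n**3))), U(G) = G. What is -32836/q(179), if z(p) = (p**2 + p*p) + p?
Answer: -6481071749159521260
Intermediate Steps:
z(p) = p + 2*p**2 (z(p) = (p**2 + p**2) + p = 2*p**2 + p = p + 2*p**2)
q(n) = 1/(3*(n + (n + n**3)*(1 + 2*n + 2*n**3))) (q(n) = 1/(3*(n + (n + n**3)*(1 + 2*(n + n**3)))) = 1/(3*(n + (n + n**3)*(1 + (2*n + 2*n**3)))) = 1/(3*(n + (n + n**3)*(1 + 2*n + 2*n**3))))
-32836/q(179) = -(17632932 + 17632932*(1 + 179**2)*(1 + 2*179 + 2*179**3)) = -(17632932 + 17632932*(1 + 32041)*(1 + 358 + 2*5735339)) = -(17632932 + 564994407144*(1 + 358 + 11470678)) = -32836/((1/3)*(1/179)/(1 + 32042*11471037)) = -32836/((1/3)*(1/179)/(1 + 367554967554)) = -32836/((1/3)*(1/179)/367554967555) = -32836/((1/3)*(1/179)*(1/367554967555)) = -32836/1/197377017577035 = -32836*197377017577035 = -6481071749159521260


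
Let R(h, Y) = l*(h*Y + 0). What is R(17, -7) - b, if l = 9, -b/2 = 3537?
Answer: 6003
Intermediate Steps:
b = -7074 (b = -2*3537 = -7074)
R(h, Y) = 9*Y*h (R(h, Y) = 9*(h*Y + 0) = 9*(Y*h + 0) = 9*(Y*h) = 9*Y*h)
R(17, -7) - b = 9*(-7)*17 - 1*(-7074) = -1071 + 7074 = 6003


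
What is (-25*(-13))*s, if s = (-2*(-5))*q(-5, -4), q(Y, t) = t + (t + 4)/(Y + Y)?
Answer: -13000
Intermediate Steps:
q(Y, t) = t + (4 + t)/(2*Y) (q(Y, t) = t + (4 + t)/((2*Y)) = t + (4 + t)*(1/(2*Y)) = t + (4 + t)/(2*Y))
s = -40 (s = (-2*(-5))*((2 + (½)*(-4) - 5*(-4))/(-5)) = 10*(-(2 - 2 + 20)/5) = 10*(-⅕*20) = 10*(-4) = -40)
(-25*(-13))*s = -25*(-13)*(-40) = 325*(-40) = -13000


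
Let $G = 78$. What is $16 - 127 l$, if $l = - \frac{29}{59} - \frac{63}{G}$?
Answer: $\frac{277655}{1534} \approx 181.0$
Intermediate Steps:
$l = - \frac{1993}{1534}$ ($l = - \frac{29}{59} - \frac{63}{78} = \left(-29\right) \frac{1}{59} - \frac{21}{26} = - \frac{29}{59} - \frac{21}{26} = - \frac{1993}{1534} \approx -1.2992$)
$16 - 127 l = 16 - - \frac{253111}{1534} = 16 + \frac{253111}{1534} = \frac{277655}{1534}$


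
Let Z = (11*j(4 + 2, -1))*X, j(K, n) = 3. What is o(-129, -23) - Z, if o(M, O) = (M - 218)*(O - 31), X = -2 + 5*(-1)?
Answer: 18969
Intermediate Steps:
X = -7 (X = -2 - 5 = -7)
o(M, O) = (-218 + M)*(-31 + O)
Z = -231 (Z = (11*3)*(-7) = 33*(-7) = -231)
o(-129, -23) - Z = (6758 - 218*(-23) - 31*(-129) - 129*(-23)) - 1*(-231) = (6758 + 5014 + 3999 + 2967) + 231 = 18738 + 231 = 18969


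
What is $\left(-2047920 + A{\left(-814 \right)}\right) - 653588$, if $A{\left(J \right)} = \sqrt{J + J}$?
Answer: $-2701508 + 2 i \sqrt{407} \approx -2.7015 \cdot 10^{6} + 40.349 i$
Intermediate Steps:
$A{\left(J \right)} = \sqrt{2} \sqrt{J}$ ($A{\left(J \right)} = \sqrt{2 J} = \sqrt{2} \sqrt{J}$)
$\left(-2047920 + A{\left(-814 \right)}\right) - 653588 = \left(-2047920 + \sqrt{2} \sqrt{-814}\right) - 653588 = \left(-2047920 + \sqrt{2} i \sqrt{814}\right) - 653588 = \left(-2047920 + 2 i \sqrt{407}\right) - 653588 = -2701508 + 2 i \sqrt{407}$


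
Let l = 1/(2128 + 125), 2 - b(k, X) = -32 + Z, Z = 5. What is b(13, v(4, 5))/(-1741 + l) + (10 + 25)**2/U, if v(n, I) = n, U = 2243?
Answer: 4658477309/8798104696 ≈ 0.52949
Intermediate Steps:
b(k, X) = 29 (b(k, X) = 2 - (-32 + 5) = 2 - 1*(-27) = 2 + 27 = 29)
l = 1/2253 ≈ 0.00044385
b(13, v(4, 5))/(-1741 + l) + (10 + 25)**2/U = 29/(-1741 + 1/2253) + (10 + 25)**2/2243 = 29/(-3922472/2253) + 35**2*(1/2243) = 29*(-2253/3922472) + 1225*(1/2243) = -65337/3922472 + 1225/2243 = 4658477309/8798104696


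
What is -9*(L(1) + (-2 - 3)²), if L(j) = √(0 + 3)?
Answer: -225 - 9*√3 ≈ -240.59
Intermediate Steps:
L(j) = √3
-9*(L(1) + (-2 - 3)²) = -9*(√3 + (-2 - 3)²) = -9*(√3 + (-5)²) = -9*(√3 + 25) = -9*(25 + √3) = -225 - 9*√3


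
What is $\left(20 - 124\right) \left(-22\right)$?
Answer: $2288$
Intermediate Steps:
$\left(20 - 124\right) \left(-22\right) = \left(-104\right) \left(-22\right) = 2288$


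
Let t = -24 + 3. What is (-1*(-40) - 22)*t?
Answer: -378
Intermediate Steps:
t = -21
(-1*(-40) - 22)*t = (-1*(-40) - 22)*(-21) = (40 - 22)*(-21) = 18*(-21) = -378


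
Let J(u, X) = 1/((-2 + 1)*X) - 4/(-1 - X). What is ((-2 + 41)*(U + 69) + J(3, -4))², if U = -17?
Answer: 591608329/144 ≈ 4.1084e+6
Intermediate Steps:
J(u, X) = -1/X - 4/(-1 - X) (J(u, X) = 1/((-1)*X) - 4/(-1 - X) = -1/X - 4/(-1 - X))
((-2 + 41)*(U + 69) + J(3, -4))² = ((-2 + 41)*(-17 + 69) + (-1 + 3*(-4))/((-4)*(1 - 4)))² = (39*52 - ¼*(-1 - 12)/(-3))² = (2028 - ¼*(-⅓)*(-13))² = (2028 - 13/12)² = (24323/12)² = 591608329/144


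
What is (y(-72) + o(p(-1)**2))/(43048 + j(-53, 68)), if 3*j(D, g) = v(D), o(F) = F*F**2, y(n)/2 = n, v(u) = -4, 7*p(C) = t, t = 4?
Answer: -230964/69059963 ≈ -0.0033444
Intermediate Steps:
p(C) = 4/7 (p(C) = (1/7)*4 = 4/7)
y(n) = 2*n
o(F) = F**3
j(D, g) = -4/3 (j(D, g) = (1/3)*(-4) = -4/3)
(y(-72) + o(p(-1)**2))/(43048 + j(-53, 68)) = (2*(-72) + ((4/7)**2)**3)/(43048 - 4/3) = (-144 + (16/49)**3)/(129140/3) = (-144 + 4096/117649)*(3/129140) = -16937360/117649*3/129140 = -230964/69059963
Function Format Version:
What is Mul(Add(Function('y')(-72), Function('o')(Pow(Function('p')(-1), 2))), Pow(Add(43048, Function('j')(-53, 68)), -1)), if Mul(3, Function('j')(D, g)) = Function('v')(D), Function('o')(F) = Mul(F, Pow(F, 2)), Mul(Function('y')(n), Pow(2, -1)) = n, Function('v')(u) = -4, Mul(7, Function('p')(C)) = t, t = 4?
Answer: Rational(-230964, 69059963) ≈ -0.0033444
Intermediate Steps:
Function('p')(C) = Rational(4, 7) (Function('p')(C) = Mul(Rational(1, 7), 4) = Rational(4, 7))
Function('y')(n) = Mul(2, n)
Function('o')(F) = Pow(F, 3)
Function('j')(D, g) = Rational(-4, 3) (Function('j')(D, g) = Mul(Rational(1, 3), -4) = Rational(-4, 3))
Mul(Add(Function('y')(-72), Function('o')(Pow(Function('p')(-1), 2))), Pow(Add(43048, Function('j')(-53, 68)), -1)) = Mul(Add(Mul(2, -72), Pow(Pow(Rational(4, 7), 2), 3)), Pow(Add(43048, Rational(-4, 3)), -1)) = Mul(Add(-144, Pow(Rational(16, 49), 3)), Pow(Rational(129140, 3), -1)) = Mul(Add(-144, Rational(4096, 117649)), Rational(3, 129140)) = Mul(Rational(-16937360, 117649), Rational(3, 129140)) = Rational(-230964, 69059963)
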